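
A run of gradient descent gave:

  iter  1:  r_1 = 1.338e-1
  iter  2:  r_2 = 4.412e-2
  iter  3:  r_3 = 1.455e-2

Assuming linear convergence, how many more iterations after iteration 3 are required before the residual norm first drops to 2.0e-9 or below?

Rate ρ ≈ r_3/r_2 = 1.455e-2/4.412e-2 = 0.3298.
After j more steps, r_{3+j} ≈ 1.455e-2·ρ^j; need ρ^j ≤ 2.0e-9/1.455e-2 = 1.37457e-07.
j ≥ ln(1.37457e-07)/ln(0.3298) = -15.8000/-1.10927 = 14.244.
So 15 more iterations are needed.

15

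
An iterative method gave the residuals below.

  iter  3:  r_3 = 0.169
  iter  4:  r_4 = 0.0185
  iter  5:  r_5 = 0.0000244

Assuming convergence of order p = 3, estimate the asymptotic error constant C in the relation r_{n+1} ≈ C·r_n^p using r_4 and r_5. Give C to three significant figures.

C ≈ r_5 / r_4^3
  = 0.0000244 / (0.0185)^3
  = 0.0000244 / 6.33162e-06 ≈ 3.8537

3.85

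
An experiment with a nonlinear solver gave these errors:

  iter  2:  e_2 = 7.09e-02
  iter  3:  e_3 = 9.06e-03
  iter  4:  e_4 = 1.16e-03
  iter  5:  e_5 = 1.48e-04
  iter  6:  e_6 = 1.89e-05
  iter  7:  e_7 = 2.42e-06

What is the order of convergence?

1

Consecutive ratios: e_7/e_6 = 2.42e-06/1.89e-05 = 0.128042, e_6/e_5 = 1.89e-05/1.48e-04 = 0.127703.
p ≈ ln(0.128042)/ln(0.127703) = -2.0554/-2.0581 ≈ 1.00.
So the convergence is linear (order 1).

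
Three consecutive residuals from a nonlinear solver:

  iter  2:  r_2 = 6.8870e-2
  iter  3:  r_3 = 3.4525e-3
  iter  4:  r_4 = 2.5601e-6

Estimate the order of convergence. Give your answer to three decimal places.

2.408

p ≈ ln(r_4/r_3) / ln(r_3/r_2)
  = ln(2.5601e-6/3.4525e-3) / ln(3.4525e-3/6.8870e-2)
  = ln(0.000741521) / ln(0.0501307)
  = -7.206807 / -2.993122 ≈ 2.407789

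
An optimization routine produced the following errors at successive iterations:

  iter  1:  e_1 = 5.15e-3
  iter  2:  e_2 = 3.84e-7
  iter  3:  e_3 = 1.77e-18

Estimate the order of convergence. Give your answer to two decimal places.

p ≈ ln(e_3/e_2) / ln(e_2/e_1)
  = ln(1.77e-18/3.84e-7) / ln(3.84e-7/5.15e-3)
  = ln(4.60937e-12) / ln(7.45631e-05)
  = -26.10293 / -9.50386 ≈ 2.74656

2.75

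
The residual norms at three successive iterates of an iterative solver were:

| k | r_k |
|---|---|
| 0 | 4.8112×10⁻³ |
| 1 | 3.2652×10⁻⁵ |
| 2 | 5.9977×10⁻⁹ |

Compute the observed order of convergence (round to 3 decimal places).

1.723

p ≈ ln(r_2/r_1) / ln(r_1/r_0)
  = ln(5.9977×10⁻⁹/3.2652×10⁻⁵) / ln(3.2652×10⁻⁵/4.8112×10⁻³)
  = ln(0.000183686) / ln(0.00678666)
  = -8.602283 / -4.992796 ≈ 1.722939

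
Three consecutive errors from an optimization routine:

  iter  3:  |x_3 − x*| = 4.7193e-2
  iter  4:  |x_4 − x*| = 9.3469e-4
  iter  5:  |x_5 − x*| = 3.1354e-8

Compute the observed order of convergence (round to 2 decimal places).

p ≈ ln(|x_5 − x*|/|x_4 − x*|) / ln(|x_4 − x*|/|x_3 − x*|)
  = ln(3.1354e-8/9.3469e-4) / ln(9.3469e-4/4.7193e-2)
  = ln(3.35448e-05) / ln(0.0198057)
  = -10.30263 / -3.92179 ≈ 2.62702

2.63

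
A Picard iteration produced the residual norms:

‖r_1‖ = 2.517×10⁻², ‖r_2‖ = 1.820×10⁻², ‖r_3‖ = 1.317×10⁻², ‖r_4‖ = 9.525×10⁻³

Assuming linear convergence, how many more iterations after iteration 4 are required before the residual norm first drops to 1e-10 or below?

57

Rate ρ ≈ ‖r_4‖/‖r_3‖ = 9.525×10⁻³/1.317×10⁻² = 0.7232.
After j more steps, ‖r_{4+j}‖ ≈ 9.525×10⁻³·ρ^j; need ρ^j ≤ 1e-10/9.525×10⁻³ = 1.04987e-08.
j ≥ ln(1.04987e-08)/ln(0.7232) = -18.3720/-0.32407 = 56.691.
So 57 more iterations are needed.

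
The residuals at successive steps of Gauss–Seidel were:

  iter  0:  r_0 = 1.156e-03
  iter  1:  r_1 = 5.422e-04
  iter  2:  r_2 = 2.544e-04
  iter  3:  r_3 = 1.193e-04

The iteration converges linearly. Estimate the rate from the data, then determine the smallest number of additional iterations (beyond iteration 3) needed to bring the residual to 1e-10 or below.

19

Rate ρ ≈ r_3/r_2 = 1.193e-04/2.544e-04 = 0.4689.
After j more steps, r_{3+j} ≈ 1.193e-04·ρ^j; need ρ^j ≤ 1e-10/1.193e-04 = 8.38223e-07.
j ≥ ln(8.38223e-07)/ln(0.4689) = -13.9920/-0.75737 = 18.474.
So 19 more iterations are needed.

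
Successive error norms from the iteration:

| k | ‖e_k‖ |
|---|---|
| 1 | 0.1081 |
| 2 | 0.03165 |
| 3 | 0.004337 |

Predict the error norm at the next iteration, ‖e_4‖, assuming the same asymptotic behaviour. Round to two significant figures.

1.7e-4

First estimate the order: p ≈ ln(‖e_3‖/‖e_2‖) / ln(‖e_2‖/‖e_1‖) = ln(0.004337/0.03165)/ln(0.03165/0.1081) = ln(0.13703)/ln(0.292784) ≈ 1.6181.
Then ‖e_4‖ ≈ ‖e_3‖·(‖e_3‖/‖e_2‖)^p = 0.004337·(0.13703)^1.6181 = 0.004337·0.0401127 ≈ 0.000174.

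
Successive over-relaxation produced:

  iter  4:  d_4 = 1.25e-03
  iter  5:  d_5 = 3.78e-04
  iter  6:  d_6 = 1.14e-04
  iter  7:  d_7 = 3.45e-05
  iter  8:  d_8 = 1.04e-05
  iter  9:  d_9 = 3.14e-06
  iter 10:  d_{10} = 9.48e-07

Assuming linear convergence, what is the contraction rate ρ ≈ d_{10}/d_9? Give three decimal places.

0.302

ρ ≈ d_{10}/d_9 = 9.48e-07/3.14e-06 = 0.30191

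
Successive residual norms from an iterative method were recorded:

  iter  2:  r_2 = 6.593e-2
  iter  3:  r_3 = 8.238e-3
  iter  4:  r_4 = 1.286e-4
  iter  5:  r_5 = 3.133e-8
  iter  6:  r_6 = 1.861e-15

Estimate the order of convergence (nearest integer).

2

Consecutive ratios: r_6/r_5 = 1.861e-15/3.133e-8 = 5.93999e-08, r_5/r_4 = 3.133e-8/1.286e-4 = 0.000243624.
p ≈ ln(5.93999e-08)/ln(0.000243624) = -16.6390/-8.3199 ≈ 2.00.
So the convergence is quadratic (order 2).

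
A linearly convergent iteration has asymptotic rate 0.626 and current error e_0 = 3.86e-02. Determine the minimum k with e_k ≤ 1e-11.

After k steps, e_k ≈ 3.86e-02·0.626^k.
Need 0.626^k ≤ 1e-11/3.86e-02 = 2.59067e-10.
k ≥ ln(2.59067e-10)/ln(0.626) = -22.0739/-0.46840 = 47.126.
Smallest integer k = 48.

48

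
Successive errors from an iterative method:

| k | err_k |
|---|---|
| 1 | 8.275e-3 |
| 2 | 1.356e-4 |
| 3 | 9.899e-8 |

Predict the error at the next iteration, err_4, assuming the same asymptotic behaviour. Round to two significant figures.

First estimate the order: p ≈ ln(err_3/err_2) / ln(err_2/err_1) = ln(9.899e-8/1.356e-4)/ln(1.356e-4/8.275e-3) = ln(0.000730015)/ln(0.0163867) ≈ 1.7567.
Then err_4 ≈ err_3·(err_3/err_2)^p = 9.899e-8·(0.000730015)^1.7567 = 9.899e-8·3.08898e-06 ≈ 3.058e-13.

3.1e-13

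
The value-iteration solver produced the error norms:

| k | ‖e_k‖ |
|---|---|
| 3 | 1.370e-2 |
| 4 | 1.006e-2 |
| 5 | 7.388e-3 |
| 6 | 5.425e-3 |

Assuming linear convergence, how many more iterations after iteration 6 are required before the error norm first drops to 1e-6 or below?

28

Rate ρ ≈ ‖e_6‖/‖e_5‖ = 5.425e-3/7.388e-3 = 0.7343.
After j more steps, ‖e_{6+j}‖ ≈ 5.425e-3·ρ^j; need ρ^j ≤ 1e-6/5.425e-3 = 0.000184332.
j ≥ ln(0.000184332)/ln(0.7343) = -8.5988/-0.30884 = 27.842.
So 28 more iterations are needed.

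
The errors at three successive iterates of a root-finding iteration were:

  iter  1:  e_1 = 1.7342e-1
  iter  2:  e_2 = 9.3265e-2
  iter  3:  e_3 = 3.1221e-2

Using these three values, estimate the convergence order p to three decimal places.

1.764

p ≈ ln(e_3/e_2) / ln(e_2/e_1)
  = ln(3.1221e-2/9.3265e-2) / ln(9.3265e-2/1.7342e-1)
  = ln(0.334756) / ln(0.537798)
  = -1.094353 / -0.620272 ≈ 1.764311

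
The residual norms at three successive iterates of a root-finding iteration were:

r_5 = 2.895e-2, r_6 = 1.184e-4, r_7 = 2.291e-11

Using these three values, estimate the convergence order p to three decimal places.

p ≈ ln(r_7/r_6) / ln(r_6/r_5)
  = ln(2.291e-11/1.184e-4) / ln(1.184e-4/2.895e-2)
  = ln(1.93497e-07) / ln(0.00408981)
  = -15.458004 / -5.499257 ≈ 2.810926

2.811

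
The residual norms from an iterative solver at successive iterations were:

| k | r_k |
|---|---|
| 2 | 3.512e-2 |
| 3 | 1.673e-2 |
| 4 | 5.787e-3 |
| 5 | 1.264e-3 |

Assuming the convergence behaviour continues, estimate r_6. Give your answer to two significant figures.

First estimate the order: p ≈ ln(r_5/r_4) / ln(r_4/r_3) = ln(1.264e-3/5.787e-3)/ln(5.787e-3/1.673e-2) = ln(0.218421)/ln(0.345906) ≈ 1.4331.
Then r_6 ≈ r_5·(r_5/r_4)^p = 1.264e-3·(0.218421)^1.4331 = 1.264e-3·0.113017 ≈ 0.0001429.

1.4e-4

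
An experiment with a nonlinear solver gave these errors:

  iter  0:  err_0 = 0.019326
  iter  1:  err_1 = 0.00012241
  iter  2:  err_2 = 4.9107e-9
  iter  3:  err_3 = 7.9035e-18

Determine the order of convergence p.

Consecutive ratios: err_3/err_2 = 7.9035e-18/4.9107e-9 = 1.60944e-09, err_2/err_1 = 4.9107e-9/0.00012241 = 4.01168e-05.
p ≈ ln(1.60944e-09)/ln(4.01168e-05) = -20.2474/-10.1237 ≈ 2.00.
So the convergence is quadratic (order 2).

2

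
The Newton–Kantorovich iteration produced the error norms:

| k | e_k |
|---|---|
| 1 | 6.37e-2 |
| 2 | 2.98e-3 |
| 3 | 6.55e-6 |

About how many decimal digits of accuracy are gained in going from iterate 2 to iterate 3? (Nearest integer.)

Digits gained ≈ log₁₀(e_2/e_3) = log₁₀(2.98e-3/6.55e-6) = log₁₀(454.962) ≈ 2.658.

3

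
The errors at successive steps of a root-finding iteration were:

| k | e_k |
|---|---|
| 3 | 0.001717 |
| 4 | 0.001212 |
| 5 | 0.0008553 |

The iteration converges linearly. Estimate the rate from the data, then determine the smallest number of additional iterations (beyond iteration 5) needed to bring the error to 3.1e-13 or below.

Rate ρ ≈ e_5/e_4 = 0.0008553/0.001212 = 0.7057.
After j more steps, e_{5+j} ≈ 0.0008553·ρ^j; need ρ^j ≤ 3.1e-13/0.0008553 = 3.62446e-10.
j ≥ ln(3.62446e-10)/ln(0.7057) = -21.7381/-0.34857 = 62.364.
So 63 more iterations are needed.

63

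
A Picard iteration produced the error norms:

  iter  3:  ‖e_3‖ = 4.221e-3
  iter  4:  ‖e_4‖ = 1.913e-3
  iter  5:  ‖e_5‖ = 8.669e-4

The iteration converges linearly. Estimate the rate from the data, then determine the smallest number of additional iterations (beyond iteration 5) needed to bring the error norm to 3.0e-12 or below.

25

Rate ρ ≈ ‖e_5‖/‖e_4‖ = 8.669e-4/1.913e-3 = 0.4532.
After j more steps, ‖e_{5+j}‖ ≈ 8.669e-4·ρ^j; need ρ^j ≤ 3.0e-12/8.669e-4 = 3.46061e-09.
j ≥ ln(3.46061e-09)/ln(0.4532) = -19.4818/-0.79142 = 24.616.
So 25 more iterations are needed.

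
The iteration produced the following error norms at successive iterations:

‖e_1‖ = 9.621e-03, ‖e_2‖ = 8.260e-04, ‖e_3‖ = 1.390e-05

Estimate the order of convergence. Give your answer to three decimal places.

p ≈ ln(‖e_3‖/‖e_2‖) / ln(‖e_2‖/‖e_1‖)
  = ln(1.390e-05/8.260e-04) / ln(8.260e-04/9.621e-03)
  = ln(0.0168281) / ln(0.0858539)
  = -4.084705 / -2.455108 ≈ 1.663758

1.664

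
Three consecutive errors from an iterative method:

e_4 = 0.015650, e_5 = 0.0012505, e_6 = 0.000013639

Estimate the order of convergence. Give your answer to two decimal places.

1.79

p ≈ ln(e_6/e_5) / ln(e_5/e_4)
  = ln(0.000013639/0.0012505) / ln(0.0012505/0.015650)
  = ln(0.0109068) / ln(0.0799042)
  = -4.51837 / -2.52693 ≈ 1.78809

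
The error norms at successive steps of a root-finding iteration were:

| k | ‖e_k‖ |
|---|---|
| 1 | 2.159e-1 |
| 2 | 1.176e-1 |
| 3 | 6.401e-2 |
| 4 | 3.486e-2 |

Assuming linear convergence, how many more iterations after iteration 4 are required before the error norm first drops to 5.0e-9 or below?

26

Rate ρ ≈ ‖e_4‖/‖e_3‖ = 3.486e-2/6.401e-2 = 0.5446.
After j more steps, ‖e_{4+j}‖ ≈ 3.486e-2·ρ^j; need ρ^j ≤ 5.0e-9/3.486e-2 = 1.43431e-07.
j ≥ ln(1.43431e-07)/ln(0.5446) = -15.7574/-0.60770 = 25.930.
So 26 more iterations are needed.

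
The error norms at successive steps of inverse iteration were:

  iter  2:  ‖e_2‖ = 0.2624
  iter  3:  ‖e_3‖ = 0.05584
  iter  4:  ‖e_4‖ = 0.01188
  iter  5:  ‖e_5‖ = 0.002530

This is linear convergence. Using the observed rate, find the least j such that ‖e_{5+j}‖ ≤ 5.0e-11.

12

Rate ρ ≈ ‖e_5‖/‖e_4‖ = 0.002530/0.01188 = 0.2130.
After j more steps, ‖e_{5+j}‖ ≈ 0.002530·ρ^j; need ρ^j ≤ 5.0e-11/0.002530 = 1.97628e-08.
j ≥ ln(1.97628e-08)/ln(0.2130) = -17.7395/-1.54646 = 11.471.
So 12 more iterations are needed.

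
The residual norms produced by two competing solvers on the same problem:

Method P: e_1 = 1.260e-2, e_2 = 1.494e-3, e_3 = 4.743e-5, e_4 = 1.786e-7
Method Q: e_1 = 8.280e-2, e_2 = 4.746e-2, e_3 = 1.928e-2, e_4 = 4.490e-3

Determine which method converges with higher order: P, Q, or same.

same

Method P: p ≈ ln(1.786e-7/4.743e-5)/ln(4.743e-5/1.494e-3) ≈ 1.62.
Method Q: p ≈ ln(4.490e-3/1.928e-2)/ln(1.928e-2/4.746e-2) ≈ 1.62.
Both orders ≈ 1.6 — effectively the same.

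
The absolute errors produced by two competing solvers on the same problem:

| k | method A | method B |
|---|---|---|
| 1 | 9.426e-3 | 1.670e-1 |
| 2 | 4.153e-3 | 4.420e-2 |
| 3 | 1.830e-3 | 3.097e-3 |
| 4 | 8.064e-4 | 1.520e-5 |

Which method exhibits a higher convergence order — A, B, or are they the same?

B

Method A: p ≈ ln(8.064e-4/1.830e-3)/ln(1.830e-3/4.153e-3) ≈ 1.00.
Method B: p ≈ ln(1.520e-5/3.097e-3)/ln(3.097e-3/4.420e-2) ≈ 2.00.
Method B has the higher order (≈2.0 vs ≈1.0).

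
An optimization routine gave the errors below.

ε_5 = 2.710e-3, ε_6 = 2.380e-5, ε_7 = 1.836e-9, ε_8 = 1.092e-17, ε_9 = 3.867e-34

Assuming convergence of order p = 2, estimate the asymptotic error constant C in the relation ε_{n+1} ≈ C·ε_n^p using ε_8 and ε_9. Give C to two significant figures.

C ≈ ε_9 / ε_8^2
  = 3.867e-34 / (1.092e-17)^2
  = 3.867e-34 / 1.19246e-34 ≈ 3.2429

3.2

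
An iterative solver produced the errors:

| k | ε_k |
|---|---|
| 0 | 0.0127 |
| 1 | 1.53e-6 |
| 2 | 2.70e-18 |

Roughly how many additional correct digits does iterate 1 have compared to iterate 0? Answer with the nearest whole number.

Digits gained ≈ log₁₀(ε_0/ε_1) = log₁₀(0.0127/1.53e-6) = log₁₀(8300.65) ≈ 3.919.

4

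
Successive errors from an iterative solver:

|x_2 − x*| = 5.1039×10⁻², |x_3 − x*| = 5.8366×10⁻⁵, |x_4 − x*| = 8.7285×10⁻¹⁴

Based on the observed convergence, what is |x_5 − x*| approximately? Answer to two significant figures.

2.9e-40

First estimate the order: p ≈ ln(|x_4 − x*|/|x_3 − x*|) / ln(|x_3 − x*|/|x_2 − x*|) = ln(8.7285×10⁻¹⁴/5.8366×10⁻⁵)/ln(5.8366×10⁻⁵/5.1039×10⁻²) = ln(1.49548e-09)/ln(0.00114356) ≈ 3.0000.
Then |x_5 − x*| ≈ |x_4 − x*|·(|x_4 − x*|/|x_3 − x*|)^p = 8.7285×10⁻¹⁴·(1.49548e-09)^3.0000 = 8.7285×10⁻¹⁴·3.34458e-27 ≈ 2.919e-40.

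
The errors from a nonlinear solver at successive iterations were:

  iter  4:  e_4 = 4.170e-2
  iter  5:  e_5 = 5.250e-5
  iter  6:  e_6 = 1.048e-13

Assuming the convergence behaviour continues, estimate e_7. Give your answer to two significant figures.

8.3e-40

First estimate the order: p ≈ ln(e_6/e_5) / ln(e_5/e_4) = ln(1.048e-13/5.250e-5)/ln(5.250e-5/4.170e-2) = ln(1.99619e-09)/ln(0.00125899) ≈ 3.0000.
Then e_7 ≈ e_6·(e_6/e_5)^p = 1.048e-13·(1.99619e-09)^3.0000 = 1.048e-13·7.95437e-27 ≈ 8.336e-40.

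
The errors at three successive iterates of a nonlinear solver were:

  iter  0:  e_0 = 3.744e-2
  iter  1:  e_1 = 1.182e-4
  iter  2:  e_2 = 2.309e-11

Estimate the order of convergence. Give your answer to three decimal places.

2.683

p ≈ ln(e_2/e_1) / ln(e_1/e_0)
  = ln(2.309e-11/1.182e-4) / ln(1.182e-4/3.744e-2)
  = ln(1.95347e-07) / ln(0.00315705)
  = -15.448488 / -5.758117 ≈ 2.682906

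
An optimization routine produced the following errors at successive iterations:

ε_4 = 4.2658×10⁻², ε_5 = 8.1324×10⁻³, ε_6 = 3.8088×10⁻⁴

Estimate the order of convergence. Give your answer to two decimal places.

1.85

p ≈ ln(ε_6/ε_5) / ln(ε_5/ε_4)
  = ln(3.8088×10⁻⁴/8.1324×10⁻³) / ln(8.1324×10⁻³/4.2658×10⁻²)
  = ln(0.0468349) / ln(0.190642)
  = -3.06113 / -1.65736 ≈ 1.84699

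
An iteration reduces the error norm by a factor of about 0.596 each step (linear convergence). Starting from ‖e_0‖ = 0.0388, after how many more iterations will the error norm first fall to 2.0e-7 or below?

24

After k steps, ‖e_k‖ ≈ 0.0388·0.596^k.
Need 0.596^k ≤ 2.0e-7/0.0388 = 5.15464e-06.
k ≥ ln(5.15464e-06)/ln(0.596) = -12.1756/-0.51751 = 23.527.
Smallest integer k = 24.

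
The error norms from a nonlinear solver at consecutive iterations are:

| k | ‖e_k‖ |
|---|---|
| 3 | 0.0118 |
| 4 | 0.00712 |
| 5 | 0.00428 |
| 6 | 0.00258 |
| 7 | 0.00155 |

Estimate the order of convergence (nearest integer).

Consecutive ratios: ‖e_7‖/‖e_6‖ = 0.00155/0.00258 = 0.600775, ‖e_6‖/‖e_5‖ = 0.00258/0.00428 = 0.602804.
p ≈ ln(0.600775)/ln(0.602804) = -0.5095/-0.5062 ≈ 1.01.
So the convergence is linear (order 1).

1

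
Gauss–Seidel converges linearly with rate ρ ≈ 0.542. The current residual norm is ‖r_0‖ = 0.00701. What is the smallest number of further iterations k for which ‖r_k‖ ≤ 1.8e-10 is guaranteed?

29

After k steps, ‖r_k‖ ≈ 0.00701·0.542^k.
Need 0.542^k ≤ 1.8e-10/0.00701 = 2.56776e-08.
k ≥ ln(2.56776e-08)/ln(0.542) = -17.4776/-0.61249 = 28.535.
Smallest integer k = 29.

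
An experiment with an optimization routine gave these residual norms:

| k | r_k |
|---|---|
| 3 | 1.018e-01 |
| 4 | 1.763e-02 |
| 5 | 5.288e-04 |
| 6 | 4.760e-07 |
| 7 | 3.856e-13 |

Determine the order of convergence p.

Consecutive ratios: r_7/r_6 = 3.856e-13/4.760e-07 = 8.10084e-07, r_6/r_5 = 4.760e-07/5.288e-04 = 0.000900151.
p ≈ ln(8.10084e-07)/ln(0.000900151) = -14.0261/-7.0129 ≈ 2.00.
So the convergence is quadratic (order 2).

2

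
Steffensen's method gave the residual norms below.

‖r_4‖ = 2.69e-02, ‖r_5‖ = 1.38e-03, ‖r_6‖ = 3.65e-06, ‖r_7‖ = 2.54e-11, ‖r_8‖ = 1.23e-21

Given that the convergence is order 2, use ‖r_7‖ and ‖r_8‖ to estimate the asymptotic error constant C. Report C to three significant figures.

1.91

C ≈ ‖r_8‖ / ‖r_7‖^2
  = 1.23e-21 / (2.54e-11)^2
  = 1.23e-21 / 6.4516e-22 ≈ 1.9065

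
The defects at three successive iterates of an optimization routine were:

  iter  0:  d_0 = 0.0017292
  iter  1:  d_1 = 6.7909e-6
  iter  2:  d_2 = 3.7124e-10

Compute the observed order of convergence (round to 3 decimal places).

p ≈ ln(d_2/d_1) / ln(d_1/d_0)
  = ln(3.7124e-10/6.7909e-6) / ln(6.7909e-6/0.0017292)
  = ln(5.46673e-05) / ln(0.00392719)
  = -9.814245 / -5.539831 ≈ 1.771578

1.772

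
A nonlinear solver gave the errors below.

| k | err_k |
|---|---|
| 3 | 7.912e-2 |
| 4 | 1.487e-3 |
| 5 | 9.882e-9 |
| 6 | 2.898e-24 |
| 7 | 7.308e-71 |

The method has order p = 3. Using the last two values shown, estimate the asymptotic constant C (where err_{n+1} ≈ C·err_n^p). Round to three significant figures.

3.00

C ≈ err_7 / err_6^3
  = 7.308e-71 / (2.898e-24)^3
  = 7.308e-71 / 2.43386e-71 ≈ 3.0026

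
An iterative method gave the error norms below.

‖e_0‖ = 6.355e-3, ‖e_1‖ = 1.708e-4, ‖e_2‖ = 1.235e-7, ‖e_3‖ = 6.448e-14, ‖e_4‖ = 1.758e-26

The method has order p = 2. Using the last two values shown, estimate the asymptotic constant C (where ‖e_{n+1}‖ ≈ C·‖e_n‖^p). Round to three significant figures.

C ≈ ‖e_4‖ / ‖e_3‖^2
  = 1.758e-26 / (6.448e-14)^2
  = 1.758e-26 / 4.15767e-27 ≈ 4.2283

4.23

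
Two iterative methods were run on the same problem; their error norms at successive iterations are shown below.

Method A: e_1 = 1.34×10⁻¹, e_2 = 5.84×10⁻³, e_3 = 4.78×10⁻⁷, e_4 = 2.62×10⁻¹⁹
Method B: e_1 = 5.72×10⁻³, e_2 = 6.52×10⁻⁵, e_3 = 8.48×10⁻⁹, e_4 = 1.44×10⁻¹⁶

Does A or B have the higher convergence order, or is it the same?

A

Method A: p ≈ ln(2.62×10⁻¹⁹/4.78×10⁻⁷)/ln(4.78×10⁻⁷/5.84×10⁻³) ≈ 3.00.
Method B: p ≈ ln(1.44×10⁻¹⁶/8.48×10⁻⁹)/ln(8.48×10⁻⁹/6.52×10⁻⁵) ≈ 2.00.
Method A has the higher order (≈3.0 vs ≈2.0).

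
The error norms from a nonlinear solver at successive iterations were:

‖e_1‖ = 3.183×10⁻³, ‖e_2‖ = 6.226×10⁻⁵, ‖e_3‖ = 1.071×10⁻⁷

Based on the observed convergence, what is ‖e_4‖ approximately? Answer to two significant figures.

First estimate the order: p ≈ ln(‖e_3‖/‖e_2‖) / ln(‖e_2‖/‖e_1‖) = ln(1.071×10⁻⁷/6.226×10⁻⁵)/ln(6.226×10⁻⁵/3.183×10⁻³) = ln(0.00172021)/ln(0.0195602) ≈ 1.6179.
Then ‖e_4‖ ≈ ‖e_3‖·(‖e_3‖/‖e_2‖)^p = 1.071×10⁻⁷·(0.00172021)^1.6179 = 1.071×10⁻⁷·3.36858e-05 ≈ 3.608e-12.

3.6e-12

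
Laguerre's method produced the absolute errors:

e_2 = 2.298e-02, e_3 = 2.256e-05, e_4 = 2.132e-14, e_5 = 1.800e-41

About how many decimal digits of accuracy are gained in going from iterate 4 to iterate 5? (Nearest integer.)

27

Digits gained ≈ log₁₀(e_4/e_5) = log₁₀(2.132e-14/1.800e-41) = log₁₀(1.18444e+27) ≈ 27.074.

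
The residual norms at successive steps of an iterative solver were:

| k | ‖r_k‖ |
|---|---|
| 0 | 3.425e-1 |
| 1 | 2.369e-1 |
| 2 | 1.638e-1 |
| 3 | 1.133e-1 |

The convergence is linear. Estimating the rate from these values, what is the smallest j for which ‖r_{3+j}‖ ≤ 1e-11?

Rate ρ ≈ ‖r_3‖/‖r_2‖ = 1.133e-1/1.638e-1 = 0.6917.
After j more steps, ‖r_{3+j}‖ ≈ 1.133e-1·ρ^j; need ρ^j ≤ 1e-11/1.133e-1 = 8.82613e-11.
j ≥ ln(8.82613e-11)/ln(0.6917) = -23.1507/-0.36860 = 62.807.
So 63 more iterations are needed.

63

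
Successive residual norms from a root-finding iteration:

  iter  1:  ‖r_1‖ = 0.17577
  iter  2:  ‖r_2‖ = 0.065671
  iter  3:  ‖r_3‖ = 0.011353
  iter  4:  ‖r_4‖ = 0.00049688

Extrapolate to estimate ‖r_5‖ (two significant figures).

First estimate the order: p ≈ ln(‖r_4‖/‖r_3‖) / ln(‖r_3‖/‖r_2‖) = ln(0.00049688/0.011353)/ln(0.011353/0.065671) = ln(0.0437664)/ln(0.172877) ≈ 1.7827.
Then ‖r_5‖ ≈ ‖r_4‖·(‖r_4‖/‖r_3‖)^p = 0.00049688·(0.0437664)^1.7827 = 0.00049688·0.00378061 ≈ 1.879e-06.

1.9e-6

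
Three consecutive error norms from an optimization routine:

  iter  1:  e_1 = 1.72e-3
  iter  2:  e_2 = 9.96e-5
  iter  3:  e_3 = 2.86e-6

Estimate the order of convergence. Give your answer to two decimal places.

1.25

p ≈ ln(e_3/e_2) / ln(e_2/e_1)
  = ln(2.86e-6/9.96e-5) / ln(9.96e-5/1.72e-3)
  = ln(0.0287149) / ln(0.057907)
  = -3.55034 / -2.84892 ≈ 1.24621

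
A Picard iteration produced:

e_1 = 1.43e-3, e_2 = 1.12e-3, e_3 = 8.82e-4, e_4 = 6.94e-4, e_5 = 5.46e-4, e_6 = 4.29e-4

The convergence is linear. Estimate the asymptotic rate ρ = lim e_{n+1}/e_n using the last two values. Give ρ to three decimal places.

ρ ≈ e_6/e_5 = 4.29e-4/5.46e-4 = 0.78571

0.786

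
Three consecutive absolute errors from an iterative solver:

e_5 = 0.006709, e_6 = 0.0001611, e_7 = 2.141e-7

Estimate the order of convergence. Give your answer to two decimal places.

1.78

p ≈ ln(e_7/e_6) / ln(e_6/e_5)
  = ln(2.141e-7/0.0001611) / ln(0.0001611/0.006709)
  = ln(0.00132899) / ln(0.0240125)
  = -6.62334 / -3.72918 ≈ 1.77608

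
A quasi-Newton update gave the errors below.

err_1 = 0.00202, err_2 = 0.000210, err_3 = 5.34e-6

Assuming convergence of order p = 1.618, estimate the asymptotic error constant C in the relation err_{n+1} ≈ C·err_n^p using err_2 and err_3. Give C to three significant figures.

C ≈ err_3 / err_2^1.618
  = 5.34e-6 / (0.000210)^1.618
  = 5.34e-6 / 1.12034e-06 ≈ 4.7664

4.77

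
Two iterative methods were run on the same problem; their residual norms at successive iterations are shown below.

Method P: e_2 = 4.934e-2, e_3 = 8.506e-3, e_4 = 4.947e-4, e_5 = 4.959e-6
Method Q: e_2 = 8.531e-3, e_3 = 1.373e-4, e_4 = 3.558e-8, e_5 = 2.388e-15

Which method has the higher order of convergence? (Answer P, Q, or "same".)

Q

Method P: p ≈ ln(4.959e-6/4.947e-4)/ln(4.947e-4/8.506e-3) ≈ 1.62.
Method Q: p ≈ ln(2.388e-15/3.558e-8)/ln(3.558e-8/1.373e-4) ≈ 2.00.
Method Q has the higher order (≈2.0 vs ≈1.6).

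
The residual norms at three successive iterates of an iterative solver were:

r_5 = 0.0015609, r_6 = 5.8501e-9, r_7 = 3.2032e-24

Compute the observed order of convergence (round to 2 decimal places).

2.81

p ≈ ln(r_7/r_6) / ln(r_6/r_5)
  = ln(3.2032e-24/5.8501e-9) / ln(5.8501e-9/0.0015609)
  = ln(5.47546e-16) / ln(3.7479e-06)
  = -35.14109 / -12.49431 ≈ 2.81257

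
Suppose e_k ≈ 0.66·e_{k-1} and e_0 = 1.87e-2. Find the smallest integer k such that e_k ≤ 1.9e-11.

50

After k steps, e_k ≈ 1.87e-2·0.66^k.
Need 0.66^k ≤ 1.9e-11/1.87e-2 = 1.01604e-09.
k ≥ ln(1.01604e-09)/ln(0.66) = -20.7074/-0.41552 = 49.835.
Smallest integer k = 50.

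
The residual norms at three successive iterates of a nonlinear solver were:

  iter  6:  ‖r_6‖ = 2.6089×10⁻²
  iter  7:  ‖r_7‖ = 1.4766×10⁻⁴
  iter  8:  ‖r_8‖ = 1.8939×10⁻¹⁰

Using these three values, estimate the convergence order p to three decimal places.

p ≈ ln(‖r_8‖/‖r_7‖) / ln(‖r_7‖/‖r_6‖)
  = ln(1.8939×10⁻¹⁰/1.4766×10⁻⁴) / ln(1.4766×10⁻⁴/2.6089×10⁻²)
  = ln(1.28261e-06) / ln(0.00565986)
  = -13.566613 / -5.174356 ≈ 2.621894

2.622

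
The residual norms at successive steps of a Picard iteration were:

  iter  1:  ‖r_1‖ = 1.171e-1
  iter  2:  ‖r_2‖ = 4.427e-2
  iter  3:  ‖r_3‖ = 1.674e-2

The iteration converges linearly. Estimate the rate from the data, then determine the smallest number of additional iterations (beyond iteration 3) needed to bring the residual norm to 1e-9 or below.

18

Rate ρ ≈ ‖r_3‖/‖r_2‖ = 1.674e-2/4.427e-2 = 0.3781.
After j more steps, ‖r_{3+j}‖ ≈ 1.674e-2·ρ^j; need ρ^j ≤ 1e-9/1.674e-2 = 5.97372e-08.
j ≥ ln(5.97372e-08)/ln(0.3781) = -16.6333/-0.97260 = 17.102.
So 18 more iterations are needed.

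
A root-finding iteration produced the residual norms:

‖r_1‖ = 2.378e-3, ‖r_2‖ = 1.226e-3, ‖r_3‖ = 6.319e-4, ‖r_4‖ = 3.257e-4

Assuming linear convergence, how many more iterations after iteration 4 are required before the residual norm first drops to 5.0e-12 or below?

28

Rate ρ ≈ ‖r_4‖/‖r_3‖ = 3.257e-4/6.319e-4 = 0.5154.
After j more steps, ‖r_{4+j}‖ ≈ 3.257e-4·ρ^j; need ρ^j ≤ 5.0e-12/3.257e-4 = 1.53516e-08.
j ≥ ln(1.53516e-08)/ln(0.5154) = -17.9920/-0.66281 = 27.145.
So 28 more iterations are needed.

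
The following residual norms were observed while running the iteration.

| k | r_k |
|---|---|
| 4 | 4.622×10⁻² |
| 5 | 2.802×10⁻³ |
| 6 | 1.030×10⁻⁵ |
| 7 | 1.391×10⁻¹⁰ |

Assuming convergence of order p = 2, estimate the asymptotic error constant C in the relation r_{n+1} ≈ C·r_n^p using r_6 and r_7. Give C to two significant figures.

C ≈ r_7 / r_6^2
  = 1.391×10⁻¹⁰ / (1.030×10⁻⁵)^2
  = 1.391×10⁻¹⁰ / 1.0609e-10 ≈ 1.3112

1.3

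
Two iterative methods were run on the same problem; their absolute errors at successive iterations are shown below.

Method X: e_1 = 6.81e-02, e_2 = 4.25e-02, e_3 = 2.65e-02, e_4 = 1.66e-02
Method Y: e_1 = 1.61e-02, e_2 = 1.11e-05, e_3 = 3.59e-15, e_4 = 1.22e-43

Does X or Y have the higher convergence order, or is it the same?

Y

Method X: p ≈ ln(1.66e-02/2.65e-02)/ln(2.65e-02/4.25e-02) ≈ 0.99.
Method Y: p ≈ ln(1.22e-43/3.59e-15)/ln(3.59e-15/1.11e-05) ≈ 3.00.
Method Y has the higher order (≈3.0 vs ≈1.0).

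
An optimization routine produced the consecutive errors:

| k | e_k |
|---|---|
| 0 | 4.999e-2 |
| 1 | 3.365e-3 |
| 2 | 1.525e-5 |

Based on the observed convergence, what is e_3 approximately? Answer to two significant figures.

3.1e-10

First estimate the order: p ≈ ln(e_2/e_1) / ln(e_1/e_0) = ln(1.525e-5/3.365e-3)/ln(3.365e-3/4.999e-2) = ln(0.00453195)/ln(0.0673135) ≈ 1.9999.
Then e_3 ≈ e_2·(e_2/e_1)^p = 1.525e-5·(0.00453195)^1.9999 = 1.525e-5·2.05497e-05 ≈ 3.134e-10.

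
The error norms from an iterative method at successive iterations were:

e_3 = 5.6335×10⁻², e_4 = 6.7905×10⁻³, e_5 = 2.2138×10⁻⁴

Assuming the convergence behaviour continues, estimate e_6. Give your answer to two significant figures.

8.7e-7

First estimate the order: p ≈ ln(e_5/e_4) / ln(e_4/e_3) = ln(2.2138×10⁻⁴/6.7905×10⁻³)/ln(6.7905×10⁻³/5.6335×10⁻²) = ln(0.0326014)/ln(0.120538) ≈ 1.6180.
Then e_6 ≈ e_5·(e_5/e_4)^p = 2.2138×10⁻⁴·(0.0326014)^1.6180 = 2.2138×10⁻⁴·0.00393021 ≈ 8.701e-07.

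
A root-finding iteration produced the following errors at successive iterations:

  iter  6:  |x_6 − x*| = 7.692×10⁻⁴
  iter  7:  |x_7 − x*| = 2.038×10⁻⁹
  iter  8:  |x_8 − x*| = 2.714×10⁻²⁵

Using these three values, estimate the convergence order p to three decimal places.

p ≈ ln(|x_8 − x*|/|x_7 − x*|) / ln(|x_7 − x*|/|x_6 − x*|)
  = ln(2.714×10⁻²⁵/2.038×10⁻⁹) / ln(2.038×10⁻⁹/7.692×10⁻⁴)
  = ln(1.3317e-16) / ln(2.64951e-06)
  = -36.554905 / -12.841136 ≈ 2.846703

2.847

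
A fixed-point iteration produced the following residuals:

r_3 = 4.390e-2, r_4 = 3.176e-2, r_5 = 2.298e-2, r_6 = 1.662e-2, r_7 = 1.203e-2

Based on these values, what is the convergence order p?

1

Consecutive ratios: r_7/r_6 = 1.203e-2/1.662e-2 = 0.723827, r_6/r_5 = 1.662e-2/2.298e-2 = 0.723238.
p ≈ ln(0.723827)/ln(0.723238) = -0.3232/-0.3240 ≈ 1.00.
So the convergence is linear (order 1).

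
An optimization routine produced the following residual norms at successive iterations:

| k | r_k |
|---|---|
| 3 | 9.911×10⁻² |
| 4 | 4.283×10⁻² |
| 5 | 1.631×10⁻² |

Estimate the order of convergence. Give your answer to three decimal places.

p ≈ ln(r_5/r_4) / ln(r_4/r_3)
  = ln(1.631×10⁻²/4.283×10⁻²) / ln(4.283×10⁻²/9.911×10⁻²)
  = ln(0.380808) / ln(0.432146)
  = -0.965460 / -0.838992 ≈ 1.150738

1.151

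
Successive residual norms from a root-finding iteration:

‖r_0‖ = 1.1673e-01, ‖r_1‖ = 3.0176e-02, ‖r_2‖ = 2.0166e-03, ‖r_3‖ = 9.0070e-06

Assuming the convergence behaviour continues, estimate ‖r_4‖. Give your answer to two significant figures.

1.8e-10

First estimate the order: p ≈ ln(‖r_3‖/‖r_2‖) / ln(‖r_2‖/‖r_1‖) = ln(9.0070e-06/2.0166e-03)/ln(2.0166e-03/3.0176e-02) = ln(0.00446643)/ln(0.0668279) ≈ 2.0000.
Then ‖r_4‖ ≈ ‖r_3‖·(‖r_3‖/‖r_2‖)^p = 9.0070e-06·(0.00446643)^2.0000 = 9.0070e-06·1.9949e-05 ≈ 1.797e-10.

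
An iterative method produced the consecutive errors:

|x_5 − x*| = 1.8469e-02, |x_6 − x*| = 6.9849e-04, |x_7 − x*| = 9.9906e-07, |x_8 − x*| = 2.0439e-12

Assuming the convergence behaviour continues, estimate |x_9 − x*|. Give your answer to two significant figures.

8.6e-24

First estimate the order: p ≈ ln(|x_8 − x*|/|x_7 − x*|) / ln(|x_7 − x*|/|x_6 − x*|) = ln(2.0439e-12/9.9906e-07)/ln(9.9906e-07/6.9849e-04) = ln(2.04582e-06)/ln(0.00143031) ≈ 2.0000.
Then |x_9 − x*| ≈ |x_8 − x*|·(|x_8 − x*|/|x_7 − x*|)^p = 2.0439e-12·(2.04582e-06)^2.0000 = 2.0439e-12·4.18538e-12 ≈ 8.554e-24.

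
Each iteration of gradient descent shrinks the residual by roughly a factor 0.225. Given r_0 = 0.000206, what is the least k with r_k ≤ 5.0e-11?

11

After k steps, r_k ≈ 0.000206·0.225^k.
Need 0.225^k ≤ 5.0e-11/0.000206 = 2.42718e-07.
k ≥ ln(2.42718e-07)/ln(0.225) = -15.2314/-1.49165 = 10.211.
Smallest integer k = 11.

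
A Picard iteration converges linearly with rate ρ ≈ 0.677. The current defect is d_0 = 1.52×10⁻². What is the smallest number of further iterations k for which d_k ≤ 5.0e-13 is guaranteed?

After k steps, d_k ≈ 1.52×10⁻²·0.677^k.
Need 0.677^k ≤ 5.0e-13/1.52×10⁻² = 3.28947e-11.
k ≥ ln(3.28947e-11)/ln(0.677) = -24.1377/-0.39008 = 61.879.
Smallest integer k = 62.

62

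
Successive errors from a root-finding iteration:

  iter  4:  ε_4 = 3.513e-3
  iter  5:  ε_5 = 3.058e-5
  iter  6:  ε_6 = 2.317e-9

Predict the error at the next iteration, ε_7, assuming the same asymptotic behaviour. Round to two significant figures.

1.3e-17

First estimate the order: p ≈ ln(ε_6/ε_5) / ln(ε_5/ε_4) = ln(2.317e-9/3.058e-5)/ln(3.058e-5/3.513e-3) = ln(7.57685e-05)/ln(0.00870481) ≈ 2.0000.
Then ε_7 ≈ ε_6·(ε_6/ε_5)^p = 2.317e-9·(7.57685e-05)^2.0000 = 2.317e-9·5.74087e-09 ≈ 1.33e-17.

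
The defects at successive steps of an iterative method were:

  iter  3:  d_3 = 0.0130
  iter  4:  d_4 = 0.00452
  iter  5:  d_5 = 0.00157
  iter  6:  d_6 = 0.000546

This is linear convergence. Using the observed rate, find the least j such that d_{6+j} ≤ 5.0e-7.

7

Rate ρ ≈ d_6/d_5 = 0.000546/0.00157 = 0.3478.
After j more steps, d_{6+j} ≈ 0.000546·ρ^j; need ρ^j ≤ 5.0e-7/0.000546 = 0.000915751.
j ≥ ln(0.000915751)/ln(0.3478) = -6.9958/-1.05613 = 6.624.
So 7 more iterations are needed.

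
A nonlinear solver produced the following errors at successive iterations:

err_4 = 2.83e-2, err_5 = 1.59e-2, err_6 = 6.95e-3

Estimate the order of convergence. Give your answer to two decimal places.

1.44

p ≈ ln(err_6/err_5) / ln(err_5/err_4)
  = ln(6.95e-3/1.59e-2) / ln(1.59e-2/2.83e-2)
  = ln(0.437107) / ln(0.561837)
  = -0.82758 / -0.57654 ≈ 1.43543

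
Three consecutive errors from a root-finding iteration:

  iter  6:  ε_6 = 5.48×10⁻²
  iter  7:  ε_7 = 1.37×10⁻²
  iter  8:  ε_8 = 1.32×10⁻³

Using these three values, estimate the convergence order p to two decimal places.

1.69

p ≈ ln(ε_8/ε_7) / ln(ε_7/ε_6)
  = ln(1.32×10⁻³/1.37×10⁻²) / ln(1.37×10⁻²/5.48×10⁻²)
  = ln(0.0963504) / ln(0.25)
  = -2.33976 / -1.38629 ≈ 1.68779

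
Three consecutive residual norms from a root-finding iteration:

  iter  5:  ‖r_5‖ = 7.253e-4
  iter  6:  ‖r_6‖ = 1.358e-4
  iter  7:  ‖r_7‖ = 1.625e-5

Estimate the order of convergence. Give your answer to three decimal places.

1.267

p ≈ ln(‖r_7‖/‖r_6‖) / ln(‖r_6‖/‖r_5‖)
  = ln(1.625e-5/1.358e-4) / ln(1.358e-4/7.253e-4)
  = ln(0.119661) / ln(0.187233)
  = -2.123093 / -1.675401 ≈ 1.267215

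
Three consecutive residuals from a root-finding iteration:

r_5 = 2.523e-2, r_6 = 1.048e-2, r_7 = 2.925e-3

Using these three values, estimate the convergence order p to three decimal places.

p ≈ ln(r_7/r_6) / ln(r_6/r_5)
  = ln(2.925e-3/1.048e-2) / ln(1.048e-2/2.523e-2)
  = ln(0.279103) / ln(0.415379)
  = -1.276174 / -0.878564 ≈ 1.452568

1.453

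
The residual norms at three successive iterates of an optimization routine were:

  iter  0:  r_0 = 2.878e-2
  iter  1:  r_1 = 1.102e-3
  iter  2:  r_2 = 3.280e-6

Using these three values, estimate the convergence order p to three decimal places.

p ≈ ln(r_2/r_1) / ln(r_1/r_0)
  = ln(3.280e-6/1.102e-3) / ln(1.102e-3/2.878e-2)
  = ln(0.00297641) / ln(0.0382905)
  = -5.817037 / -3.262553 ≈ 1.782971

1.783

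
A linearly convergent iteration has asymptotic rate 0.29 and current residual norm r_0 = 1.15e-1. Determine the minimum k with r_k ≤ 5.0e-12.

20

After k steps, r_k ≈ 1.15e-1·0.29^k.
Need 0.29^k ≤ 5.0e-12/1.15e-1 = 4.34783e-11.
k ≥ ln(4.34783e-11)/ln(0.29) = -23.8588/-1.23787 = 19.274.
Smallest integer k = 20.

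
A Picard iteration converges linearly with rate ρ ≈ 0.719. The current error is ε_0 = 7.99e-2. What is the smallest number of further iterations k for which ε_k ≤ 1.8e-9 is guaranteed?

54

After k steps, ε_k ≈ 7.99e-2·0.719^k.
Need 0.719^k ≤ 1.8e-9/7.99e-2 = 2.25282e-08.
k ≥ ln(2.25282e-08)/ln(0.719) = -17.6085/-0.32989 = 53.377.
Smallest integer k = 54.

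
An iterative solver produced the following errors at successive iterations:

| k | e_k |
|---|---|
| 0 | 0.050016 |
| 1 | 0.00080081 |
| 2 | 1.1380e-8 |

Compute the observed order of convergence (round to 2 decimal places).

2.70

p ≈ ln(e_2/e_1) / ln(e_1/e_0)
  = ln(1.1380e-8/0.00080081) / ln(0.00080081/0.050016)
  = ln(1.42106e-05) / ln(0.0160111)
  = -11.16152 / -4.13447 ≈ 2.69963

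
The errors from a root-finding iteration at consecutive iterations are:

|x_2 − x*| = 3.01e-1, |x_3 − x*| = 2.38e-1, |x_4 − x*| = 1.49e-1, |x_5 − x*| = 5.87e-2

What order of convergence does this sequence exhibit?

Consecutive ratios: |x_5 − x*|/|x_4 − x*| = 5.87e-2/1.49e-1 = 0.39396, |x_4 − x*|/|x_3 − x*| = 1.49e-1/2.38e-1 = 0.62605.
p ≈ ln(0.39396)/ln(0.62605) = -0.9315/-0.4683 ≈ 1.99.
So the convergence is quadratic (order 2).

2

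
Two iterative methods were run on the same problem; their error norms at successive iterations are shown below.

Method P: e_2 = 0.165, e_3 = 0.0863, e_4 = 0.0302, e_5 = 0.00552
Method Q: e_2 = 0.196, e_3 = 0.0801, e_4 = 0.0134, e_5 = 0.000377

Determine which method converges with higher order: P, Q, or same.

Method P: p ≈ ln(0.00552/0.0302)/ln(0.0302/0.0863) ≈ 1.62.
Method Q: p ≈ ln(0.000377/0.0134)/ln(0.0134/0.0801) ≈ 2.00.
Method Q has the higher order (≈2.0 vs ≈1.6).

Q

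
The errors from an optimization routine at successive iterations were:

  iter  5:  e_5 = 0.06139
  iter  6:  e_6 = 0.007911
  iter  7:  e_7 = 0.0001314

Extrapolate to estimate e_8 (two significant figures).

3.6e-8

First estimate the order: p ≈ ln(e_7/e_6) / ln(e_6/e_5) = ln(0.0001314/0.007911)/ln(0.007911/0.06139) = ln(0.0166098)/ln(0.128865) ≈ 1.9999.
Then e_8 ≈ e_7·(e_7/e_6)^p = 0.0001314·(0.0166098)^1.9999 = 0.0001314·0.000275999 ≈ 3.627e-08.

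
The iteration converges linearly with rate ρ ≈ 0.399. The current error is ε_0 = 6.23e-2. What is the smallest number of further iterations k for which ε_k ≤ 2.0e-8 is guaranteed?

17

After k steps, ε_k ≈ 6.23e-2·0.399^k.
Need 0.399^k ≤ 2.0e-8/6.23e-2 = 3.21027e-07.
k ≥ ln(3.21027e-07)/ln(0.399) = -14.9517/-0.91879 = 16.273.
Smallest integer k = 17.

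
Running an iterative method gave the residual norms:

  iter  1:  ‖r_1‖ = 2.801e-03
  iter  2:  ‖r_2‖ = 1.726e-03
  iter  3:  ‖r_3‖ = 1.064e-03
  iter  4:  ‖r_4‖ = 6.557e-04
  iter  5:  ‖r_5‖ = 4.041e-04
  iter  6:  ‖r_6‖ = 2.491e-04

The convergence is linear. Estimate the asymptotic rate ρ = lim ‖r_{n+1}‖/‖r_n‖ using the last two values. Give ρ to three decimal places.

0.616

ρ ≈ ‖r_6‖/‖r_5‖ = 2.491e-04/4.041e-04 = 0.61643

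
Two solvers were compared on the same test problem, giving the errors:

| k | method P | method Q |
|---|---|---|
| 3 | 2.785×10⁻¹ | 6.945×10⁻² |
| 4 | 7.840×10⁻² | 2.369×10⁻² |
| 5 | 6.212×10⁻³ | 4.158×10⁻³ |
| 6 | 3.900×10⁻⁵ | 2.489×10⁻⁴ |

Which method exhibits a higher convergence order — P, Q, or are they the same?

Method P: p ≈ ln(3.900×10⁻⁵/6.212×10⁻³)/ln(6.212×10⁻³/7.840×10⁻²) ≈ 2.00.
Method Q: p ≈ ln(2.489×10⁻⁴/4.158×10⁻³)/ln(4.158×10⁻³/2.369×10⁻²) ≈ 1.62.
Method P has the higher order (≈2.0 vs ≈1.6).

P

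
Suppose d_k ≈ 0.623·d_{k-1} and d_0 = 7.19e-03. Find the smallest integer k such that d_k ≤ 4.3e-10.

36

After k steps, d_k ≈ 7.19e-03·0.623^k.
Need 0.623^k ≤ 4.3e-10/7.19e-03 = 5.98053e-08.
k ≥ ln(5.98053e-08)/ln(0.623) = -16.6322/-0.47321 = 35.148.
Smallest integer k = 36.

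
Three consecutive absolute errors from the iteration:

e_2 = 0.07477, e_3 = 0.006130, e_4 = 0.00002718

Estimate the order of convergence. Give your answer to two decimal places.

2.17

p ≈ ln(e_4/e_3) / ln(e_3/e_2)
  = ln(0.00002718/0.006130) / ln(0.006130/0.07477)
  = ln(0.00443393) / ln(0.0819848)
  = -5.41847 / -2.50122 ≈ 2.16633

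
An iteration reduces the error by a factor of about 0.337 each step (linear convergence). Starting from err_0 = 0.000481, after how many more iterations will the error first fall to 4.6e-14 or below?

22

After k steps, err_k ≈ 0.000481·0.337^k.
Need 0.337^k ≤ 4.6e-14/0.000481 = 9.56341e-11.
k ≥ ln(9.56341e-11)/ln(0.337) = -23.0705/-1.08767 = 21.211.
Smallest integer k = 22.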